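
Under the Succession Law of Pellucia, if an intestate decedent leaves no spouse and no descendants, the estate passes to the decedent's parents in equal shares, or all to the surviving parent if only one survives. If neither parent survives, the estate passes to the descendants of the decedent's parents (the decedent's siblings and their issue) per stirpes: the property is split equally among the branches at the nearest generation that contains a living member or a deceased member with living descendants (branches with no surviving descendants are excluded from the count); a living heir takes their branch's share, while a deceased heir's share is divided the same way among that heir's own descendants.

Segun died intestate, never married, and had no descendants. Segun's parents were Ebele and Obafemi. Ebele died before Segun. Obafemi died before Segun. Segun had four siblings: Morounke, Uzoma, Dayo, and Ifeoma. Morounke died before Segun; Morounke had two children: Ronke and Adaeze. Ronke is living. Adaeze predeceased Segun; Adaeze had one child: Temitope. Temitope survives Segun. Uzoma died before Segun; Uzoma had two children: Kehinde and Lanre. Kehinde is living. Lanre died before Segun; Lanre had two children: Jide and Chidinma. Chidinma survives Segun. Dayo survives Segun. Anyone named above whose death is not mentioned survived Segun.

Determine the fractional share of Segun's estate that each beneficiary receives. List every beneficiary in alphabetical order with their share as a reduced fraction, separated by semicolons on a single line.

Chidinma 1/16; Dayo 1/4; Ifeoma 1/4; Jide 1/16; Kehinde 1/8; Ronke 1/8; Temitope 1/8

Neither parent survives and there are no descendants, so the estate passes to Segun's siblings and their issue per stirpes.
The estate is divided into 4 equal shares of 1/4 among Morounke, Uzoma, Dayo, Ifeoma.
Morounke predeceased; the 1/4 allotted to Morounke's branch passes to Morounke's issue by representation.
The 1/4 is divided into 2 equal shares of 1/8 among Ronke, Adaeze.
Ronke is living and takes 1/8.
Adaeze predeceased; the 1/8 allotted to Adaeze's branch passes to Adaeze's issue by representation.
Temitope is the sole taker at this level and receives the full 1/8.
Uzoma predeceased; the 1/4 allotted to Uzoma's branch passes to Uzoma's issue by representation.
The 1/4 is divided into 2 equal shares of 1/8 among Kehinde, Lanre.
Kehinde is living and takes 1/8.
Lanre predeceased; the 1/8 allotted to Lanre's branch passes to Lanre's issue by representation.
The 1/8 is divided into 2 equal shares of 1/16 among Jide, Chidinma.
Jide is living and takes 1/16.
Chidinma is living and takes 1/16.
Dayo is living and takes 1/4.
Ifeoma is living and takes 1/4.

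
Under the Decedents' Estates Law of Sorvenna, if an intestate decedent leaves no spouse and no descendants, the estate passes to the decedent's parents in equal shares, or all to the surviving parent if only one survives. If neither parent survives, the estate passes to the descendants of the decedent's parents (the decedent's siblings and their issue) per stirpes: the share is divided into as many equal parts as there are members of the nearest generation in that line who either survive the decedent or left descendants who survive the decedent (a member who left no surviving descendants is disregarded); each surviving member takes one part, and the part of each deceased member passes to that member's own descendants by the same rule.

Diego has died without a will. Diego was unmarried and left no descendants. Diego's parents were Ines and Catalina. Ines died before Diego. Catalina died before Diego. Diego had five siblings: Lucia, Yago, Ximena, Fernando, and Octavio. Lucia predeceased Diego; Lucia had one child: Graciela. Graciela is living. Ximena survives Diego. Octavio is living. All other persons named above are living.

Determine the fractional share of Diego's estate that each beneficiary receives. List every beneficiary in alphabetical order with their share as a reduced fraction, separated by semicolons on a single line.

Neither parent survives and there are no descendants, so the estate passes to Diego's siblings and their issue per stirpes.
The estate is divided into 5 equal shares of 1/5 among Lucia, Yago, Ximena, Fernando, Octavio.
Lucia predeceased; the 1/5 allotted to Lucia's branch passes to Lucia's issue by representation.
Graciela is the sole taker at this level and receives the full 1/5.
Yago is living and takes 1/5.
Ximena is living and takes 1/5.
Fernando is living and takes 1/5.
Octavio is living and takes 1/5.

Fernando 1/5; Graciela 1/5; Octavio 1/5; Ximena 1/5; Yago 1/5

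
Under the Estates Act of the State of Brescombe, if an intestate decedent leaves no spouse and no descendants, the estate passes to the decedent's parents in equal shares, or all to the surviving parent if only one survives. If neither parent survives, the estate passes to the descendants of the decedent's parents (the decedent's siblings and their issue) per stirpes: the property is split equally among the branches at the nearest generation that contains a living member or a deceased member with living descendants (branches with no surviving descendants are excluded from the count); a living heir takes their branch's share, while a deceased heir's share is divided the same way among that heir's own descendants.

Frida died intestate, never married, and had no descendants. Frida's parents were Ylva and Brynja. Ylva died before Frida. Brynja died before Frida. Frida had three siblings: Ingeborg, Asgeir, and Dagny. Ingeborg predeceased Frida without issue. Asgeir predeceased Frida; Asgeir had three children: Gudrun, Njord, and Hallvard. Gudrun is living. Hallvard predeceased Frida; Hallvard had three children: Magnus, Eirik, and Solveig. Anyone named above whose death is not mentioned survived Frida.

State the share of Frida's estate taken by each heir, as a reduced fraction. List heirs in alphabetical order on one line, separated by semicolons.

Dagny 1/2; Eirik 1/18; Gudrun 1/6; Magnus 1/18; Njord 1/6; Solveig 1/18

Neither parent survives and there are no descendants, so the estate passes to Frida's siblings and their issue per stirpes.
Ingeborg left no surviving issue, so that branch lapses and is disregarded.
The estate is divided into 2 equal shares of 1/2 among Asgeir, Dagny.
Asgeir predeceased; the 1/2 allotted to Asgeir's branch passes to Asgeir's issue by representation.
The 1/2 is divided into 3 equal shares of 1/6 among Gudrun, Njord, Hallvard.
Gudrun is living and takes 1/6.
Njord is living and takes 1/6.
Hallvard predeceased; the 1/6 allotted to Hallvard's branch passes to Hallvard's issue by representation.
The 1/6 is divided into 3 equal shares of 1/18 among Magnus, Eirik, Solveig.
Magnus is living and takes 1/18.
Eirik is living and takes 1/18.
Solveig is living and takes 1/18.
Dagny is living and takes 1/2.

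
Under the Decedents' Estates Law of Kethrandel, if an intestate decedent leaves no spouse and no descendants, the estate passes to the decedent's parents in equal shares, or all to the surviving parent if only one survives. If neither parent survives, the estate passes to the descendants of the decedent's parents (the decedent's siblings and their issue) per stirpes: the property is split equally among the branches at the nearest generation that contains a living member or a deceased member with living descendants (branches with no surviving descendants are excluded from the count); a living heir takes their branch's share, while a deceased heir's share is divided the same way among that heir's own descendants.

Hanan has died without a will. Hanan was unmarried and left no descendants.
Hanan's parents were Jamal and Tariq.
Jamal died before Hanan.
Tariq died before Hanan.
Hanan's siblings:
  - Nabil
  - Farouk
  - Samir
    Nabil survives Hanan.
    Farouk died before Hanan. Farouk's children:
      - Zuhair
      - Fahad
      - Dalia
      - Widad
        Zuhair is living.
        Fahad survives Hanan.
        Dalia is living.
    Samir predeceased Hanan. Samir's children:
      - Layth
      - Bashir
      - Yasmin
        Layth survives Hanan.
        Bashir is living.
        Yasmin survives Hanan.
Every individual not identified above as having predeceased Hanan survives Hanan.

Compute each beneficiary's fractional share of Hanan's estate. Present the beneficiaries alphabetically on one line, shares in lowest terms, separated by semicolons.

Neither parent survives and there are no descendants, so the estate passes to Hanan's siblings and their issue per stirpes.
The estate is divided into 3 equal shares of 1/3 among Nabil, Farouk, Samir.
Nabil is living and takes 1/3.
Farouk predeceased; the 1/3 allotted to Farouk's branch passes to Farouk's issue by representation.
The 1/3 is divided into 4 equal shares of 1/12 among Zuhair, Fahad, Dalia, Widad.
Zuhair is living and takes 1/12.
Fahad is living and takes 1/12.
Dalia is living and takes 1/12.
Widad is living and takes 1/12.
Samir predeceased; the 1/3 allotted to Samir's branch passes to Samir's issue by representation.
The 1/3 is divided into 3 equal shares of 1/9 among Layth, Bashir, Yasmin.
Layth is living and takes 1/9.
Bashir is living and takes 1/9.
Yasmin is living and takes 1/9.

Bashir 1/9; Dalia 1/12; Fahad 1/12; Layth 1/9; Nabil 1/3; Widad 1/12; Yasmin 1/9; Zuhair 1/12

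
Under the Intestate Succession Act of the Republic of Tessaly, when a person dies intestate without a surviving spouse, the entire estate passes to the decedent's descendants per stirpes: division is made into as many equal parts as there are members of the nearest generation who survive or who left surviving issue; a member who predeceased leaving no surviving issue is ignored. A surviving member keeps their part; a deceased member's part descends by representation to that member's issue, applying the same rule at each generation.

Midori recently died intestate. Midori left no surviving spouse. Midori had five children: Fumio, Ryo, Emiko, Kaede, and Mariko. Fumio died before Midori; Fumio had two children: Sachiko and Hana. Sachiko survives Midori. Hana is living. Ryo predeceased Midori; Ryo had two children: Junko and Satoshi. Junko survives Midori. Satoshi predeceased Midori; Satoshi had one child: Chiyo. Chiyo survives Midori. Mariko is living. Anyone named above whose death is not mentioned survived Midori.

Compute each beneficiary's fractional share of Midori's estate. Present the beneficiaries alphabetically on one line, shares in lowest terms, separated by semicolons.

Chiyo 1/10; Emiko 1/5; Hana 1/10; Junko 1/10; Kaede 1/5; Mariko 1/5; Sachiko 1/10

There is no surviving spouse, so the entire estate passes to Midori's descendants per stirpes.
The estate is divided into 5 equal shares of 1/5 among Fumio, Ryo, Emiko, Kaede, Mariko.
Fumio predeceased; the 1/5 allotted to Fumio's branch passes to Fumio's issue by representation.
The 1/5 is divided into 2 equal shares of 1/10 among Sachiko, Hana.
Sachiko is living and takes 1/10.
Hana is living and takes 1/10.
Ryo predeceased; the 1/5 allotted to Ryo's branch passes to Ryo's issue by representation.
The 1/5 is divided into 2 equal shares of 1/10 among Junko, Satoshi.
Junko is living and takes 1/10.
Satoshi predeceased; the 1/10 allotted to Satoshi's branch passes to Satoshi's issue by representation.
Chiyo is the sole taker at this level and receives the full 1/10.
Emiko is living and takes 1/5.
Kaede is living and takes 1/5.
Mariko is living and takes 1/5.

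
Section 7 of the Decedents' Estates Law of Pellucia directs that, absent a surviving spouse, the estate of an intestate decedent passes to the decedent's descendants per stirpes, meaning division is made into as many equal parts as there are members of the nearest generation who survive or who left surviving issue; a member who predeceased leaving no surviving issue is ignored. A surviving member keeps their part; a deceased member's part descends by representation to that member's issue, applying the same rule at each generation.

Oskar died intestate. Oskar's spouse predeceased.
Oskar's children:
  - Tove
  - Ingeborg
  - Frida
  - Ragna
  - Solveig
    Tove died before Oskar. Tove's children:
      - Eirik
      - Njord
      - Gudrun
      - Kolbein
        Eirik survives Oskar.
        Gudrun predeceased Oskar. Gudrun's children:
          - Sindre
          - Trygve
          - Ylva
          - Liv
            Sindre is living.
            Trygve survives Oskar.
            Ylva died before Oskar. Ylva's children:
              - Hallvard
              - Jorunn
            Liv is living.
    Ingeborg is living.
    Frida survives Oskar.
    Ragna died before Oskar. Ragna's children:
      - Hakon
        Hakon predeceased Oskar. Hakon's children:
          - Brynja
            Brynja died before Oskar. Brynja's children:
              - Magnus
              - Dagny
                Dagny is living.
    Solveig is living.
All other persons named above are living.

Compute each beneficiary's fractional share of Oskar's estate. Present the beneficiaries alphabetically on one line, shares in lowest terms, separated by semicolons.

Dagny 1/10; Eirik 1/20; Frida 1/5; Hallvard 1/160; Ingeborg 1/5; Jorunn 1/160; Kolbein 1/20; Liv 1/80; Magnus 1/10; Njord 1/20; Sindre 1/80; Solveig 1/5; Trygve 1/80

There is no surviving spouse, so the entire estate passes to Oskar's descendants per stirpes.
The estate is divided into 5 equal shares of 1/5 among Tove, Ingeborg, Frida, Ragna, Solveig.
Tove predeceased; the 1/5 allotted to Tove's branch passes to Tove's issue by representation.
The 1/5 is divided into 4 equal shares of 1/20 among Eirik, Njord, Gudrun, Kolbein.
Eirik is living and takes 1/20.
Njord is living and takes 1/20.
Gudrun predeceased; the 1/20 allotted to Gudrun's branch passes to Gudrun's issue by representation.
The 1/20 is divided into 4 equal shares of 1/80 among Sindre, Trygve, Ylva, Liv.
Sindre is living and takes 1/80.
Trygve is living and takes 1/80.
Ylva predeceased; the 1/80 allotted to Ylva's branch passes to Ylva's issue by representation.
The 1/80 is divided into 2 equal shares of 1/160 among Hallvard, Jorunn.
Hallvard is living and takes 1/160.
Jorunn is living and takes 1/160.
Liv is living and takes 1/80.
Kolbein is living and takes 1/20.
Ingeborg is living and takes 1/5.
Frida is living and takes 1/5.
Ragna predeceased; the 1/5 allotted to Ragna's branch passes to Ragna's issue by representation.
Hakon's line is the sole branch at this level, so the full 1/5 passes to Hakon's issue by representation.
Brynja's line is the sole branch at this level, so the full 1/5 passes to Brynja's issue by representation.
The 1/5 is divided into 2 equal shares of 1/10 among Magnus, Dagny.
Magnus is living and takes 1/10.
Dagny is living and takes 1/10.
Solveig is living and takes 1/5.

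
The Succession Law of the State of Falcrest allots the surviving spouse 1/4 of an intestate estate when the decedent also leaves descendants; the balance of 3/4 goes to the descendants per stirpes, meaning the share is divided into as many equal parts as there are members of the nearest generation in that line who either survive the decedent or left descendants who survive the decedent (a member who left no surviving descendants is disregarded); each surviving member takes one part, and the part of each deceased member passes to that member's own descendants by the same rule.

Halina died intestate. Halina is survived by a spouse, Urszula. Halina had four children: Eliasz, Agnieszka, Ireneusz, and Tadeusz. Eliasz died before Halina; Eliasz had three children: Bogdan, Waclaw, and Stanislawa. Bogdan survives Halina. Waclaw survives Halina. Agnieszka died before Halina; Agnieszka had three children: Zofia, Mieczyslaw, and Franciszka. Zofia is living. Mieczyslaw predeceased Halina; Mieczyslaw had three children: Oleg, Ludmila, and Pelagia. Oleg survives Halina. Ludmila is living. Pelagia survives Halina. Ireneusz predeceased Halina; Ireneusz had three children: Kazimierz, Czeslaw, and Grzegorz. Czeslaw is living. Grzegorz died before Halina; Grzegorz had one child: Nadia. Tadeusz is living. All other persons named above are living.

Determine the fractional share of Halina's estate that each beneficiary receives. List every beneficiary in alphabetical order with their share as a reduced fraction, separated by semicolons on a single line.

Bogdan 1/16; Czeslaw 1/16; Franciszka 1/16; Kazimierz 1/16; Ludmila 1/48; Nadia 1/16; Oleg 1/48; Pelagia 1/48; Stanislawa 1/16; Tadeusz 3/16; Urszula 1/4; Waclaw 1/16; Zofia 1/16

Urszula, as surviving spouse, takes 1/4.
The remaining 3/4 passes to Halina's descendants per stirpes.
The 3/4 is divided into 4 equal shares of 3/16 among Eliasz, Agnieszka, Ireneusz, Tadeusz.
Eliasz predeceased; the 3/16 allotted to Eliasz's branch passes to Eliasz's issue by representation.
The 3/16 is divided into 3 equal shares of 1/16 among Bogdan, Waclaw, Stanislawa.
Bogdan is living and takes 1/16.
Waclaw is living and takes 1/16.
Stanislawa is living and takes 1/16.
Agnieszka predeceased; the 3/16 allotted to Agnieszka's branch passes to Agnieszka's issue by representation.
The 3/16 is divided into 3 equal shares of 1/16 among Zofia, Mieczyslaw, Franciszka.
Zofia is living and takes 1/16.
Mieczyslaw predeceased; the 1/16 allotted to Mieczyslaw's branch passes to Mieczyslaw's issue by representation.
The 1/16 is divided into 3 equal shares of 1/48 among Oleg, Ludmila, Pelagia.
Oleg is living and takes 1/48.
Ludmila is living and takes 1/48.
Pelagia is living and takes 1/48.
Franciszka is living and takes 1/16.
Ireneusz predeceased; the 3/16 allotted to Ireneusz's branch passes to Ireneusz's issue by representation.
The 3/16 is divided into 3 equal shares of 1/16 among Kazimierz, Czeslaw, Grzegorz.
Kazimierz is living and takes 1/16.
Czeslaw is living and takes 1/16.
Grzegorz predeceased; the 1/16 allotted to Grzegorz's branch passes to Grzegorz's issue by representation.
Nadia is the sole taker at this level and receives the full 1/16.
Tadeusz is living and takes 3/16.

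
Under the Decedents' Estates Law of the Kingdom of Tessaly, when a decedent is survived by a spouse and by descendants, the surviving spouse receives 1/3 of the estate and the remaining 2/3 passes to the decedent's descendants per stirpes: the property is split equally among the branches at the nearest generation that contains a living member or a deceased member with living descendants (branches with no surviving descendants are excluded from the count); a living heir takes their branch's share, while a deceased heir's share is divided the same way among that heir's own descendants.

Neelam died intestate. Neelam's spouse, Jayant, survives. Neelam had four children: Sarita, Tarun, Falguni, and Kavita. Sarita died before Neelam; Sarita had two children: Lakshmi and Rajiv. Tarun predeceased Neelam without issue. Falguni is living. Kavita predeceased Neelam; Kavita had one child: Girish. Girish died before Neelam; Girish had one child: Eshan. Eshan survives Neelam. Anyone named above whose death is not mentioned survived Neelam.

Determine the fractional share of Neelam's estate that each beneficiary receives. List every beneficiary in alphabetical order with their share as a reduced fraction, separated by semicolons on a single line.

Eshan 2/9; Falguni 2/9; Jayant 1/3; Lakshmi 1/9; Rajiv 1/9

Jayant, as surviving spouse, takes 1/3.
The remaining 2/3 passes to Neelam's descendants per stirpes.
Tarun left no surviving issue, so that branch lapses and is disregarded.
The 2/3 is divided into 3 equal shares of 2/9 among Sarita, Falguni, Kavita.
Sarita predeceased; the 2/9 allotted to Sarita's branch passes to Sarita's issue by representation.
The 2/9 is divided into 2 equal shares of 1/9 among Lakshmi, Rajiv.
Lakshmi is living and takes 1/9.
Rajiv is living and takes 1/9.
Falguni is living and takes 2/9.
Kavita predeceased; the 2/9 allotted to Kavita's branch passes to Kavita's issue by representation.
Girish's line is the sole branch at this level, so the full 2/9 passes to Girish's issue by representation.
Eshan is the sole taker at this level and receives the full 2/9.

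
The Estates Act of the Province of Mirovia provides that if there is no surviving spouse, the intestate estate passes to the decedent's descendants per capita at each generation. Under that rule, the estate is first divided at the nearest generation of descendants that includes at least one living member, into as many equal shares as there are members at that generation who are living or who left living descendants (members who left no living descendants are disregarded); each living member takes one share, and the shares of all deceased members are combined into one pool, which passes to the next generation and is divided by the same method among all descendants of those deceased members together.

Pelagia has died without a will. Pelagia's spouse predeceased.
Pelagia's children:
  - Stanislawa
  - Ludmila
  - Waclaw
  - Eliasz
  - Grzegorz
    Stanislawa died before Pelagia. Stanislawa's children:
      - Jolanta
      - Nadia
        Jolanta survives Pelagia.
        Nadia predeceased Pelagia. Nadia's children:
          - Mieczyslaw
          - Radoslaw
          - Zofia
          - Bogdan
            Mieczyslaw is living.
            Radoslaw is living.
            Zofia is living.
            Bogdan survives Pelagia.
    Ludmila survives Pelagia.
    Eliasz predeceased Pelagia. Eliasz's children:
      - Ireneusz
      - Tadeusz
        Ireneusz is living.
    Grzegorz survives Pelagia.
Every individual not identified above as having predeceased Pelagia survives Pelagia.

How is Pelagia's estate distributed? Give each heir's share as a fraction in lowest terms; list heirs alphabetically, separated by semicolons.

Bogdan 1/40; Grzegorz 1/5; Ireneusz 1/10; Jolanta 1/10; Ludmila 1/5; Mieczyslaw 1/40; Radoslaw 1/40; Tadeusz 1/10; Waclaw 1/5; Zofia 1/40

There is no surviving spouse, so the entire estate passes to Pelagia's descendants per capita at each generation.
At generation 1 (Stanislawa, Ludmila, Waclaw, Eliasz, Grzegorz) there are 5 shares of (1)/5 = 1/5 each.
Living: Ludmila, Waclaw, and Grzegorz — each takes 1/5.
Deceased: Stanislawa and Eliasz. Their combined 2/5 is pooled and carried to generation 2.
At generation 2 (Jolanta, Nadia, Ireneusz, Tadeusz) there are 4 shares of (2/5)/4 = 1/10 each.
Living: Jolanta, Ireneusz, and Tadeusz — each takes 1/10.
Deceased: Nadia. That 1/10 share is carried to generation 3.
At generation 3 (Mieczyslaw, Radoslaw, Zofia, Bogdan) there are 4 shares of (1/10)/4 = 1/40 each.
Living: Mieczyslaw, Radoslaw, Zofia, and Bogdan — each takes 1/40.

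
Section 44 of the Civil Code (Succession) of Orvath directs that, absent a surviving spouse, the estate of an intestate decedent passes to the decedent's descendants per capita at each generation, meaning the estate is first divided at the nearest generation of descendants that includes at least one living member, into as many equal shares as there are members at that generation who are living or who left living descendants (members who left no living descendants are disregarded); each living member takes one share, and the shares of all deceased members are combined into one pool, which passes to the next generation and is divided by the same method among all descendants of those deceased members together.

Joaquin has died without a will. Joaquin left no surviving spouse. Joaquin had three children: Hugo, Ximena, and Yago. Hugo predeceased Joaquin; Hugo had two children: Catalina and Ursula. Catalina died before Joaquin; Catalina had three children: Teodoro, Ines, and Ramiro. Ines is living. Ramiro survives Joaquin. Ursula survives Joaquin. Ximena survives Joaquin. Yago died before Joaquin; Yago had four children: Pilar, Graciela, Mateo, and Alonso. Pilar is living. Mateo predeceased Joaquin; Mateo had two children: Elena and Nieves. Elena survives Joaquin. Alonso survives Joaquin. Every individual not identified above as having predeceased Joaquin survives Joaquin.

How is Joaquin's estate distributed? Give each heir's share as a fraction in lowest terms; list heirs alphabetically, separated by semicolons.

Alonso 1/9; Elena 2/45; Graciela 1/9; Ines 2/45; Nieves 2/45; Pilar 1/9; Ramiro 2/45; Teodoro 2/45; Ursula 1/9; Ximena 1/3

There is no surviving spouse, so the entire estate passes to Joaquin's descendants per capita at each generation.
At generation 1 (Hugo, Ximena, Yago) there are 3 shares of (1)/3 = 1/3 each.
Living: Ximena — each takes 1/3.
Deceased: Hugo and Yago. Their combined 2/3 is pooled and carried to generation 2.
At generation 2 (Catalina, Ursula, Pilar, Graciela, Mateo, Alonso) there are 6 shares of (2/3)/6 = 1/9 each.
Living: Ursula, Pilar, Graciela, and Alonso — each takes 1/9.
Deceased: Catalina and Mateo. Their combined 2/9 is pooled and carried to generation 3.
At generation 3 (Teodoro, Ines, Ramiro, Elena, Nieves) there are 5 shares of (2/9)/5 = 2/45 each.
Living: Teodoro, Ines, Ramiro, Elena, and Nieves — each takes 2/45.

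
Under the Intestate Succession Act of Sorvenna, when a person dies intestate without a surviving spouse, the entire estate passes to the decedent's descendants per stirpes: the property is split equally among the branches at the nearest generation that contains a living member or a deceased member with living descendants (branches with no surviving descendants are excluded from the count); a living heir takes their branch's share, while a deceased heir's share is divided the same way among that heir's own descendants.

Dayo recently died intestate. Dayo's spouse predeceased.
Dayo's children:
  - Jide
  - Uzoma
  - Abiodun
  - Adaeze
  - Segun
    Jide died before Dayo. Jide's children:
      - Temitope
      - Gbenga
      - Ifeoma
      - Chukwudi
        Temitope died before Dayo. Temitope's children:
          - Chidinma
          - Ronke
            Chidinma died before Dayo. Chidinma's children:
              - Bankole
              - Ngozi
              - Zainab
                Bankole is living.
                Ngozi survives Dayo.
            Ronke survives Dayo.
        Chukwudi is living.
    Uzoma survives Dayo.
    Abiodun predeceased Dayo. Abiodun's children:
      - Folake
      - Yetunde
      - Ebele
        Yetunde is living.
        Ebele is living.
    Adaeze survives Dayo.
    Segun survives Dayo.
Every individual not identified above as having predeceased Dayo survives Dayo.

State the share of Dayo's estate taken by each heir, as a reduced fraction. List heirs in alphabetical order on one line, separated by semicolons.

There is no surviving spouse, so the entire estate passes to Dayo's descendants per stirpes.
The estate is divided into 5 equal shares of 1/5 among Jide, Uzoma, Abiodun, Adaeze, Segun.
Jide predeceased; the 1/5 allotted to Jide's branch passes to Jide's issue by representation.
The 1/5 is divided into 4 equal shares of 1/20 among Temitope, Gbenga, Ifeoma, Chukwudi.
Temitope predeceased; the 1/20 allotted to Temitope's branch passes to Temitope's issue by representation.
The 1/20 is divided into 2 equal shares of 1/40 among Chidinma, Ronke.
Chidinma predeceased; the 1/40 allotted to Chidinma's branch passes to Chidinma's issue by representation.
The 1/40 is divided into 3 equal shares of 1/120 among Bankole, Ngozi, Zainab.
Bankole is living and takes 1/120.
Ngozi is living and takes 1/120.
Zainab is living and takes 1/120.
Ronke is living and takes 1/40.
Gbenga is living and takes 1/20.
Ifeoma is living and takes 1/20.
Chukwudi is living and takes 1/20.
Uzoma is living and takes 1/5.
Abiodun predeceased; the 1/5 allotted to Abiodun's branch passes to Abiodun's issue by representation.
The 1/5 is divided into 3 equal shares of 1/15 among Folake, Yetunde, Ebele.
Folake is living and takes 1/15.
Yetunde is living and takes 1/15.
Ebele is living and takes 1/15.
Adaeze is living and takes 1/5.
Segun is living and takes 1/5.

Adaeze 1/5; Bankole 1/120; Chukwudi 1/20; Ebele 1/15; Folake 1/15; Gbenga 1/20; Ifeoma 1/20; Ngozi 1/120; Ronke 1/40; Segun 1/5; Uzoma 1/5; Yetunde 1/15; Zainab 1/120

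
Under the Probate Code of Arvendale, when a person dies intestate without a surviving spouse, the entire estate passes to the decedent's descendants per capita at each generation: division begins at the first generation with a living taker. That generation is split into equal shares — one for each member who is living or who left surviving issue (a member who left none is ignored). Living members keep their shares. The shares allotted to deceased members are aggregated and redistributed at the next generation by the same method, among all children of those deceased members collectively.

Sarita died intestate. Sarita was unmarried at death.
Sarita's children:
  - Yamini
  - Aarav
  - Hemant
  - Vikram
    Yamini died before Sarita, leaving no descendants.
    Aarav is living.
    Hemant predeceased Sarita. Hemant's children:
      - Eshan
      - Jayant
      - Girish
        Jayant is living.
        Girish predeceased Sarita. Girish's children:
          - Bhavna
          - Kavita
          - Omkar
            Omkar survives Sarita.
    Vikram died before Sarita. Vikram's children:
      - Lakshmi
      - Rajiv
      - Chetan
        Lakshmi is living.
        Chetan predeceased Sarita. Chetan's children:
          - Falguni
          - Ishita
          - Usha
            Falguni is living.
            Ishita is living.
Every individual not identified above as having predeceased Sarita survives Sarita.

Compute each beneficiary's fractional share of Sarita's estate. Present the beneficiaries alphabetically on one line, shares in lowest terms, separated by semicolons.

There is no surviving spouse, so the entire estate passes to Sarita's descendants per capita at each generation.
At generation 1 (Aarav, Hemant, Vikram) there are 3 shares of (1)/3 = 1/3 each.
Living: Aarav — each takes 1/3.
Deceased: Hemant and Vikram. Their combined 2/3 is pooled and carried to generation 2.
At generation 2 (Eshan, Jayant, Girish, Lakshmi, Rajiv, Chetan) there are 6 shares of (2/3)/6 = 1/9 each.
Living: Eshan, Jayant, Lakshmi, and Rajiv — each takes 1/9.
Deceased: Girish and Chetan. Their combined 2/9 is pooled and carried to generation 3.
At generation 3 (Bhavna, Kavita, Omkar, Falguni, Ishita, Usha) there are 6 shares of (2/9)/6 = 1/27 each.
Living: Bhavna, Kavita, Omkar, Falguni, Ishita, and Usha — each takes 1/27.

Aarav 1/3; Bhavna 1/27; Eshan 1/9; Falguni 1/27; Ishita 1/27; Jayant 1/9; Kavita 1/27; Lakshmi 1/9; Omkar 1/27; Rajiv 1/9; Usha 1/27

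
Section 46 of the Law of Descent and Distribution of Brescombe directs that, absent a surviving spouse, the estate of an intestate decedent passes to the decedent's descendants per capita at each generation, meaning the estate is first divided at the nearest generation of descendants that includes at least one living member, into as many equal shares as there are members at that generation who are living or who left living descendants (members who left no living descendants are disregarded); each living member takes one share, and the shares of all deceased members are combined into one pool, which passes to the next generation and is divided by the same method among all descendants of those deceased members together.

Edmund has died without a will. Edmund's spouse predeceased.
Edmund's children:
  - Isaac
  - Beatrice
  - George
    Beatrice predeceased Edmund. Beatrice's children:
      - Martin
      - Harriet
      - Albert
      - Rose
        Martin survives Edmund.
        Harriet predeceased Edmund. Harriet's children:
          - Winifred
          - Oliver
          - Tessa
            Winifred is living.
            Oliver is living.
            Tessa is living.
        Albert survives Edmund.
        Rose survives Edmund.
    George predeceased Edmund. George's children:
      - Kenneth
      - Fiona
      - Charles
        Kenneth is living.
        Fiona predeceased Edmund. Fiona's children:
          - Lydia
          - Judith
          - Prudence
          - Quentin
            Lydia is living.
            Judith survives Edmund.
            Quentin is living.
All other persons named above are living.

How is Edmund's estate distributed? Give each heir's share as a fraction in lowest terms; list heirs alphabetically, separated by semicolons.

Albert 2/21; Charles 2/21; Isaac 1/3; Judith 4/147; Kenneth 2/21; Lydia 4/147; Martin 2/21; Oliver 4/147; Prudence 4/147; Quentin 4/147; Rose 2/21; Tessa 4/147; Winifred 4/147

There is no surviving spouse, so the entire estate passes to Edmund's descendants per capita at each generation.
At generation 1 (Isaac, Beatrice, George) there are 3 shares of (1)/3 = 1/3 each.
Living: Isaac — each takes 1/3.
Deceased: Beatrice and George. Their combined 2/3 is pooled and carried to generation 2.
At generation 2 (Martin, Harriet, Albert, Rose, Kenneth, Fiona, Charles) there are 7 shares of (2/3)/7 = 2/21 each.
Living: Martin, Albert, Rose, Kenneth, and Charles — each takes 2/21.
Deceased: Harriet and Fiona. Their combined 4/21 is pooled and carried to generation 3.
At generation 3 (Winifred, Oliver, Tessa, Lydia, Judith, Prudence, Quentin) there are 7 shares of (4/21)/7 = 4/147 each.
Living: Winifred, Oliver, Tessa, Lydia, Judith, Prudence, and Quentin — each takes 4/147.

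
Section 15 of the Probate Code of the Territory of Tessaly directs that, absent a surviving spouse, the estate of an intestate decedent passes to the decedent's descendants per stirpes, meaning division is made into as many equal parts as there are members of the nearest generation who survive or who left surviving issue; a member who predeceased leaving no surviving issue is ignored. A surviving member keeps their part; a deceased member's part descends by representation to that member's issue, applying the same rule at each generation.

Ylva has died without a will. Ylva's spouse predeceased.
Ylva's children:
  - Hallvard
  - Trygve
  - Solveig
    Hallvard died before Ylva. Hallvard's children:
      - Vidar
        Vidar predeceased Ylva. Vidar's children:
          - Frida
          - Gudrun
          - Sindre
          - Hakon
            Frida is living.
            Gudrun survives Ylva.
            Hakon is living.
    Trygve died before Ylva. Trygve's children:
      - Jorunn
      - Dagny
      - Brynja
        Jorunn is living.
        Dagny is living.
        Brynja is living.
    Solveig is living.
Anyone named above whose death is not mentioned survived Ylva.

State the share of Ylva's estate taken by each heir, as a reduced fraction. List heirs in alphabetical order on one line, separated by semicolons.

Brynja 1/9; Dagny 1/9; Frida 1/12; Gudrun 1/12; Hakon 1/12; Jorunn 1/9; Sindre 1/12; Solveig 1/3

There is no surviving spouse, so the entire estate passes to Ylva's descendants per stirpes.
The estate is divided into 3 equal shares of 1/3 among Hallvard, Trygve, Solveig.
Hallvard predeceased; the 1/3 allotted to Hallvard's branch passes to Hallvard's issue by representation.
Vidar's line is the sole branch at this level, so the full 1/3 passes to Vidar's issue by representation.
The 1/3 is divided into 4 equal shares of 1/12 among Frida, Gudrun, Sindre, Hakon.
Frida is living and takes 1/12.
Gudrun is living and takes 1/12.
Sindre is living and takes 1/12.
Hakon is living and takes 1/12.
Trygve predeceased; the 1/3 allotted to Trygve's branch passes to Trygve's issue by representation.
The 1/3 is divided into 3 equal shares of 1/9 among Jorunn, Dagny, Brynja.
Jorunn is living and takes 1/9.
Dagny is living and takes 1/9.
Brynja is living and takes 1/9.
Solveig is living and takes 1/3.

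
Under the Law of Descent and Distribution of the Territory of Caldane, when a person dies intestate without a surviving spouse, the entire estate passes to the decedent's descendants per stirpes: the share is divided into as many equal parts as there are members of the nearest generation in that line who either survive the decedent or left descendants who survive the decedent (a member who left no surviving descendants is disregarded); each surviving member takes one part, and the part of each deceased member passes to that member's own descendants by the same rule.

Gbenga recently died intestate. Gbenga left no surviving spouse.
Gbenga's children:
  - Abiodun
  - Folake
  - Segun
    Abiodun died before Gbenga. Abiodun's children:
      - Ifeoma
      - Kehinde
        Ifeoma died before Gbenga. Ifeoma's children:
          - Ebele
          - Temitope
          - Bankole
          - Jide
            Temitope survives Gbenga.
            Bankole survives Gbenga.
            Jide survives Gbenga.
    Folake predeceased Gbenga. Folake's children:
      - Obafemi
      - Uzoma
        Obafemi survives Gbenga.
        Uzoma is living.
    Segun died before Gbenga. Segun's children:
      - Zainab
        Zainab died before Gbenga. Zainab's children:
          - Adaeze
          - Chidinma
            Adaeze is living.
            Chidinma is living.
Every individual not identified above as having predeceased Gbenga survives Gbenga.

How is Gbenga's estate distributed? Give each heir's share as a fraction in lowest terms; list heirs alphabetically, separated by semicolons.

There is no surviving spouse, so the entire estate passes to Gbenga's descendants per stirpes.
The estate is divided into 3 equal shares of 1/3 among Abiodun, Folake, Segun.
Abiodun predeceased; the 1/3 allotted to Abiodun's branch passes to Abiodun's issue by representation.
The 1/3 is divided into 2 equal shares of 1/6 among Ifeoma, Kehinde.
Ifeoma predeceased; the 1/6 allotted to Ifeoma's branch passes to Ifeoma's issue by representation.
The 1/6 is divided into 4 equal shares of 1/24 among Ebele, Temitope, Bankole, Jide.
Ebele is living and takes 1/24.
Temitope is living and takes 1/24.
Bankole is living and takes 1/24.
Jide is living and takes 1/24.
Kehinde is living and takes 1/6.
Folake predeceased; the 1/3 allotted to Folake's branch passes to Folake's issue by representation.
The 1/3 is divided into 2 equal shares of 1/6 among Obafemi, Uzoma.
Obafemi is living and takes 1/6.
Uzoma is living and takes 1/6.
Segun predeceased; the 1/3 allotted to Segun's branch passes to Segun's issue by representation.
Zainab's line is the sole branch at this level, so the full 1/3 passes to Zainab's issue by representation.
The 1/3 is divided into 2 equal shares of 1/6 among Adaeze, Chidinma.
Adaeze is living and takes 1/6.
Chidinma is living and takes 1/6.

Adaeze 1/6; Bankole 1/24; Chidinma 1/6; Ebele 1/24; Jide 1/24; Kehinde 1/6; Obafemi 1/6; Temitope 1/24; Uzoma 1/6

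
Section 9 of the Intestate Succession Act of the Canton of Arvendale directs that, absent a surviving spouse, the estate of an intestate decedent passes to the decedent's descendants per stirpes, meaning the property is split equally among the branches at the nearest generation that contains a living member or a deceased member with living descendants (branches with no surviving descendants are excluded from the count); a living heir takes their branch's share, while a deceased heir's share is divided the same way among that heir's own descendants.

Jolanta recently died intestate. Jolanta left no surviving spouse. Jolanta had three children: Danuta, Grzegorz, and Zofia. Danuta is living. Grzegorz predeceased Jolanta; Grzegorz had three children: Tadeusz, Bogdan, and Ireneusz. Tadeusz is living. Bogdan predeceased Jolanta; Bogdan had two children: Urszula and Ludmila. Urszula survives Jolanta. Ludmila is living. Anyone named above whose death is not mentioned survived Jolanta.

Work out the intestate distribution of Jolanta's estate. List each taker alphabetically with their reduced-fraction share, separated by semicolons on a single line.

Danuta 1/3; Ireneusz 1/9; Ludmila 1/18; Tadeusz 1/9; Urszula 1/18; Zofia 1/3

There is no surviving spouse, so the entire estate passes to Jolanta's descendants per stirpes.
The estate is divided into 3 equal shares of 1/3 among Danuta, Grzegorz, Zofia.
Danuta is living and takes 1/3.
Grzegorz predeceased; the 1/3 allotted to Grzegorz's branch passes to Grzegorz's issue by representation.
The 1/3 is divided into 3 equal shares of 1/9 among Tadeusz, Bogdan, Ireneusz.
Tadeusz is living and takes 1/9.
Bogdan predeceased; the 1/9 allotted to Bogdan's branch passes to Bogdan's issue by representation.
The 1/9 is divided into 2 equal shares of 1/18 among Urszula, Ludmila.
Urszula is living and takes 1/18.
Ludmila is living and takes 1/18.
Ireneusz is living and takes 1/9.
Zofia is living and takes 1/3.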